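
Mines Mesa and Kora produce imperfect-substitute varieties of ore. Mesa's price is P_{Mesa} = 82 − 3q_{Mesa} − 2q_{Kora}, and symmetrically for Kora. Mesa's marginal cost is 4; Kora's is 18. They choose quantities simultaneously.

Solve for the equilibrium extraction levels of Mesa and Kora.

10.625, 7.125

Mine Mesa's profit: π = q_{Mesa}(82 − 3q_{Mesa} − 2q_{Kora}) − 4q_{Mesa}.
∂π/∂q_{Mesa} = 78 − 6q_{Mesa} − 2q_{Kora} = 0 ⇒ q_{Mesa} = 13 − (1/3)q_{Kora}.
Similarly q_{Kora} = 32/3 − (1/3)q_{Mesa}.
Plugging q_{Kora} into Mesa's best response: q_{Mesa} = 13 − (1/3)(32/3 − (1/3)q_{Mesa}) ⇒ (8/9)q_{Mesa} = 85/9, so q_{Mesa} = 10.625.
Then q_{Kora} = 32/3 − (1/3)·10.625 = 7.125.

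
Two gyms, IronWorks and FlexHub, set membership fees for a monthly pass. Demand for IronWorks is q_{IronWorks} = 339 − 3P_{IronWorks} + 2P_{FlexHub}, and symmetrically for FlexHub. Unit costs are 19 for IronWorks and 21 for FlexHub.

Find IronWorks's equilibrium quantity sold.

IronWorks's profit: π = (P_{IronWorks} − 19)(339 − 3P_{IronWorks} + 2P_{FlexHub}).
∂π/∂P_{IronWorks} = 396 − 6P_{IronWorks} + 2P_{FlexHub} = 0 ⇒ P_{IronWorks} = 66 + (1/3)P_{FlexHub}.
Similarly P_{FlexHub} = 67 + (1/3)P_{IronWorks}.
Plugging P_{FlexHub} into IronWorks's best response: P_{IronWorks} = 66 + (1/3)(67 + (1/3)P_{IronWorks}) ⇒ (8/9)P_{IronWorks} = 265/3, so P_{IronWorks} = 99.375.
Then P_{FlexHub} = 67 + (1/3)·99.375 = 100.125.
q_{IronWorks} = 339 − 3·99.375 + 2·100.125 = 241.125.

241.125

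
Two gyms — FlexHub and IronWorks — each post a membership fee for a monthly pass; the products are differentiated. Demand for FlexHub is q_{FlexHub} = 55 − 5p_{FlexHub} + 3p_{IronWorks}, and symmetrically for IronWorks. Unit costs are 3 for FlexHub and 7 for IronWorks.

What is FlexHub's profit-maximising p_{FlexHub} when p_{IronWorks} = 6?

FlexHub's profit: π = (p_{FlexHub} − 3)(55 − 5p_{FlexHub} + 3p_{IronWorks}).
∂π/∂p_{FlexHub} = 70 − 10p_{FlexHub} + 3p_{IronWorks} = 0 ⇒ p_{FlexHub} = 7 + 0.3p_{IronWorks}.
At p_{IronWorks} = 6: p_{FlexHub} = 7 + 0.3·6 = 8.8.

8.8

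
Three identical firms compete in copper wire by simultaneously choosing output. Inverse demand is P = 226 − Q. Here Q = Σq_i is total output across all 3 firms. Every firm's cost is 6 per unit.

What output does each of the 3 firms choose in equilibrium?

55

A representative firm's profit is π_i = q_i(226 − Q) − 6q_i, with Q = q_i + Σ_{j≠i} q_j.
First-order condition: 220 − 2q_i − Σ_{j≠i} q_j = 0.
With identical firms, set every q_j = q: then 220 − 2q − 2q = 0, i.e. q = 220/4 = 55.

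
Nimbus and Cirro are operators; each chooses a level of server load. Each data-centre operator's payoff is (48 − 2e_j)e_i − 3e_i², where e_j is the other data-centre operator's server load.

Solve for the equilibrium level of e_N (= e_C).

6

Nimbus's payoff is (48 − 2e_C)e_N − 3e_N².
∂π/∂e_N = 48 − 2e_C − 6e_N = 0, so e_N = 8 − (1/3)e_C.
Setting e_N = e_C in the reaction function: e_N = 8 − (1/3)e_N, so e_N = 8 / (4/3) = 6.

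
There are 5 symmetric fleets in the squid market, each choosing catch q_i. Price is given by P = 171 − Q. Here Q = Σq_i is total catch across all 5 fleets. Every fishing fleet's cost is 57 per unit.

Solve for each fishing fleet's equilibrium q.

19

A representative fishing fleet's profit is π_i = q_i(171 − Q) − 57q_i, with Q = q_i + Σ_{j≠i} q_j.
First-order condition: 114 − 2q_i − Σ_{j≠i} q_j = 0.
Imposing symmetry (q_j = q for all j) turns Σ_{j≠i} q_j into 4q, so 114 = 6q and q = 19.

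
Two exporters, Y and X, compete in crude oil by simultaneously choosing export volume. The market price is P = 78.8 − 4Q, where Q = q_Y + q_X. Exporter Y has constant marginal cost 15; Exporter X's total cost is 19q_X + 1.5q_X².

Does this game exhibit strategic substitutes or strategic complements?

strategic substitutes

Exporter Y's profit: π = q_Y(78.8 − 4(q_Y + q_X)) − 15q_Y.
∂π/∂q_Y = 63.8 − 8q_Y − 4q_X = 0, so q_Y = 7.975 − 0.5q_X.
The best-response slope dq_Y/dq_X = −0.5 < 0: the reaction function is downward-sloping, so the choices are strategic substitutes.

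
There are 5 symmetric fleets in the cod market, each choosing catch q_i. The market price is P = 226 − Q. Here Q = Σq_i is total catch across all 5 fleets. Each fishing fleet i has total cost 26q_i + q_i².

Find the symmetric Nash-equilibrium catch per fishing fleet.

A representative fishing fleet's profit is π_i = q_i(226 − Q) − 26q_i − q_i², with Q = q_i + Σ_{j≠i} q_j.
First-order condition: 200 − 4q_i − Σ_{j≠i} q_j = 0.
With identical fishing fleets, set every q_j = q: then 200 − 4q − 4q = 0, i.e. q = 200/8 = 25.

25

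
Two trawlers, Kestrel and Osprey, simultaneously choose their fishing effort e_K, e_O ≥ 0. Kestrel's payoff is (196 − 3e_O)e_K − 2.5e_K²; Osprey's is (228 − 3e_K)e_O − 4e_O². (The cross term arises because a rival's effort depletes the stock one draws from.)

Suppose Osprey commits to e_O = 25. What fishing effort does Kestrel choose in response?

Expanding Kestrel's payoff: 196e_K − 3e_Oe_K − 2.5e_K².
∂π/∂e_K = 196 − 3e_O − 5e_K = 0, so e_K = 39.2 − 0.6e_O.
At e_O = 25: e_K = 39.2 − 0.6·25 = 24.2.

24.2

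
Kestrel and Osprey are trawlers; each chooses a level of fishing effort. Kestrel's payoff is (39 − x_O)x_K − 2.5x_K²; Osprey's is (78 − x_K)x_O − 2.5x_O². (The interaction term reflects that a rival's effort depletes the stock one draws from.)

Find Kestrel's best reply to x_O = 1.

7.6

Expanding Kestrel's payoff: 39x_K − x_Ox_K − 2.5x_K².
∂π/∂x_K = 39 − x_O − 5x_K = 0, so x_K = 7.8 − 0.2x_O.
At x_O = 1: x_K = 7.8 − 0.2·1 = 7.6.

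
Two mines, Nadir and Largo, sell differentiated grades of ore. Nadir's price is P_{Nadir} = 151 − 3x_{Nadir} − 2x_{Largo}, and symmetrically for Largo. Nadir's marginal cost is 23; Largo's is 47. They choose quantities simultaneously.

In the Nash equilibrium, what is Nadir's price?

Mine Nadir's profit: π = x_{Nadir}(151 − 3x_{Nadir} − 2x_{Largo}) − 23x_{Nadir}.
∂π/∂x_{Nadir} = 128 − 6x_{Nadir} − 2x_{Largo} = 0 ⇒ x_{Nadir} = 64/3 − (1/3)x_{Largo}.
Similarly x_{Largo} = 52/3 − (1/3)x_{Nadir}.
Solving the two reaction functions simultaneously: (1 − (−1/3)(−1/3))x_{Nadir} = 64/3 − (1/3)·(52/3), so (8/9)x_{Nadir} = 140/9 and x_{Nadir} = 17.5.
Then x_{Largo} = 52/3 − (1/3)·17.5 = 11.5.
P_{Nadir} = 151 − 3·17.5 − 2·11.5 = 75.5.

75.5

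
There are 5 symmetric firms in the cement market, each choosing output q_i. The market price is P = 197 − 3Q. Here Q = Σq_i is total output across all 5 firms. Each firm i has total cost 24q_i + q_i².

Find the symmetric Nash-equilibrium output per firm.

A representative firm's profit is π_i = q_i(197 − 3Q) − 24q_i − q_i², with Q = q_i + Σ_{j≠i} q_j.
First-order condition: 173 − 8q_i − 3Σ_{j≠i} q_j = 0.
With identical firms, set every q_j = q: then 173 − 8q − 12q = 0, i.e. q = 173/20 = 8.65.

8.65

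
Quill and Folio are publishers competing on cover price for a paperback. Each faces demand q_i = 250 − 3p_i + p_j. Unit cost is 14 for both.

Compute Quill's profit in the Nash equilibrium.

5914.08

Quill's profit: π = (p_{Quill} − 14)(250 − 3p_{Quill} + p_{Folio}).
∂π/∂p_{Quill} = 292 − 6p_{Quill} + p_{Folio} = 0 ⇒ p_{Quill} = 146/3 + (1/6)p_{Folio}.
The game is symmetric, so in equilibrium p_{Folio} = p_{Quill}: the reaction function gives (5/6)p_{Quill} = 146/3, hence p_{Quill} = 58.4.
q_{Quill} = 250 − 3·58.4 + 58.4 = 133.2.
Profit = (58.4 − 14)·133.2 = 5914.08.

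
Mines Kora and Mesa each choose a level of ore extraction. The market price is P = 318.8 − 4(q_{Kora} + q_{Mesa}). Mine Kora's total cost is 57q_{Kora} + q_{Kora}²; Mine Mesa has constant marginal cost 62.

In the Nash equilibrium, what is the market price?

157.05

Mine Kora's profit: π = q_{Kora}(318.8 − 4(q_{Kora} + q_{Mesa})) − 57q_{Kora} − q_{Kora}².
∂π/∂q_{Kora} = 261.8 − 10q_{Kora} − 4q_{Mesa} = 0, so q_{Kora} = 26.18 − 0.4q_{Mesa}.
For Mesa: ∂π/∂q_{Mesa} = 256.8 − 8q_{Mesa} − 4q_{Kora} = 0 ⇒ q_{Mesa} = 32.1 − 0.5q_{Kora}.
Plugging q_{Mesa} into Kora's best response: q_{Kora} = 26.18 − 0.4(32.1 − 0.5q_{Kora}) ⇒ 0.8q_{Kora} = 13.34, so q_{Kora} = 16.675.
Then q_{Mesa} = 32.1 − 0.5·16.675 = 23.7625.
Equilibrium price: P = 318.8 − 4·40.4375 = 157.05.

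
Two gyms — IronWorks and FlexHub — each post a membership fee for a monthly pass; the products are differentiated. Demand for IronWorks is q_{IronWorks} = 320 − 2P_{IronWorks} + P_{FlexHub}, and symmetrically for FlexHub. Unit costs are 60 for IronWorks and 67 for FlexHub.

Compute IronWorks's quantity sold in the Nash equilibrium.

IronWorks's profit: π = (P_{IronWorks} − 60)(320 − 2P_{IronWorks} + P_{FlexHub}).
∂π/∂P_{IronWorks} = 440 − 4P_{IronWorks} + P_{FlexHub} = 0 ⇒ P_{IronWorks} = 110 + 0.25P_{FlexHub}.
Similarly P_{FlexHub} = 113.5 + 0.25P_{IronWorks}.
Substituting the second reaction function into the first: P_{IronWorks} = 110 + 0.25(113.5 + 0.25P_{IronWorks}), which gives 0.9375P_{IronWorks} = 138.375 ⇒ P_{IronWorks} = 147.6.
Then P_{FlexHub} = 113.5 + 0.25·147.6 = 150.4.
q_{IronWorks} = 320 − 2·147.6 + 150.4 = 175.2.

175.2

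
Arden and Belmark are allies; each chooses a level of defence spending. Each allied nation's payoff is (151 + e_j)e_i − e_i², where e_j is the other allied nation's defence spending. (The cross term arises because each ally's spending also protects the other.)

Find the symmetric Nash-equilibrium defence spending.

Arden's payoff is (151 + e_B)e_A − e_A².
∂π/∂e_A = 151 + e_B − 2e_A = 0, so e_A = 75.5 + 0.5e_B.
By symmetry e_B = e_A; substituting into the reaction function, 0.5e_A = 75.5 and e_A = 151.

151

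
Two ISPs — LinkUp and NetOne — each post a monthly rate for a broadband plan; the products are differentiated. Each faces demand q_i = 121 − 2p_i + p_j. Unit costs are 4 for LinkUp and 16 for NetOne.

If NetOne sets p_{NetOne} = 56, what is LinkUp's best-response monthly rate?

LinkUp's profit: π = (p_{LinkUp} − 4)(121 − 2p_{LinkUp} + p_{NetOne}).
∂π/∂p_{LinkUp} = 129 − 4p_{LinkUp} + p_{NetOne} = 0 ⇒ p_{LinkUp} = 32.25 + 0.25p_{NetOne}.
At p_{NetOne} = 56: p_{LinkUp} = 32.25 + 0.25·56 = 46.25.

46.25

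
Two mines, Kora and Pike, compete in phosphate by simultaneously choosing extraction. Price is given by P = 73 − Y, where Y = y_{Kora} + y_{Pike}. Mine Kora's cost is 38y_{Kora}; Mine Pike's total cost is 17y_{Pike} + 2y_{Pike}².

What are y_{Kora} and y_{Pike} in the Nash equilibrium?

14, 7

Mine Kora's profit: π = y_{Kora}(73 − (y_{Kora} + y_{Pike})) − 38y_{Kora}.
∂π/∂y_{Kora} = 35 − 2y_{Kora} − y_{Pike} = 0, so y_{Kora} = 17.5 − 0.5y_{Pike}.
For Pike: ∂π/∂y_{Pike} = 56 − 6y_{Pike} − y_{Kora} = 0 ⇒ y_{Pike} = 28/3 − (1/6)y_{Kora}.
Substituting the second reaction function into the first: y_{Kora} = 17.5 − 0.5(28/3 − (1/6)y_{Kora}), which gives (11/12)y_{Kora} = 77/6 ⇒ y_{Kora} = 14.
Then y_{Pike} = 28/3 − (1/6)·14 = 7.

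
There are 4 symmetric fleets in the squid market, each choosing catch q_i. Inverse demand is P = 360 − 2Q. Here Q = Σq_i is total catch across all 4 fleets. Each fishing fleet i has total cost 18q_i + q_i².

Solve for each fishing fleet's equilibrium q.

28.5

A representative fishing fleet's profit is π_i = q_i(360 − 2Q) − 18q_i − q_i², with Q = q_i + Σ_{j≠i} q_j.
First-order condition: 342 − 6q_i − 2Σ_{j≠i} q_j = 0.
In a symmetric equilibrium every fishing fleet chooses the same q, so Σ_{j≠i} q_j = 3q. The condition becomes 342 − 12q = 0, giving q = 342/12 = 28.5.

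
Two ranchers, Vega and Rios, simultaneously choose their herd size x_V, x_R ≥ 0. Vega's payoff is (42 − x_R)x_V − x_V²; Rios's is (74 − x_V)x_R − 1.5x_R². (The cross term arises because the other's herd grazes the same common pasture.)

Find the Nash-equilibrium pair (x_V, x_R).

10.4, 21.2

Expanding Vega's payoff: 42x_V − x_Rx_V − x_V².
∂π/∂x_V = 42 − x_R − 2x_V = 0, so x_V = 21 − 0.5x_R.
Likewise for Rios: x_R = 74/3 − (1/3)x_V.
Solving the two reaction functions simultaneously: (1 − (−0.5)(−1/3))x_V = 21 − 0.5·(74/3), so (5/6)x_V = 26/3 and x_V = 10.4.
Then x_R = 74/3 − (1/3)·10.4 = 21.2.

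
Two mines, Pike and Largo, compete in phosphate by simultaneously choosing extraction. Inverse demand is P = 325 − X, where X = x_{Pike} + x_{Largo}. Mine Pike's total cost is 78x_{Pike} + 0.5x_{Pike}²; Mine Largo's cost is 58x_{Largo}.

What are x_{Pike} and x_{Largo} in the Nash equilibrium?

Mine Pike's profit: π = x_{Pike}(325 − (x_{Pike} + x_{Largo})) − 78x_{Pike} − 0.5x_{Pike}².
∂π/∂x_{Pike} = 247 − 3x_{Pike} − x_{Largo} = 0, so x_{Pike} = 247/3 − (1/3)x_{Largo}.
For Largo: ∂π/∂x_{Largo} = 267 − 2x_{Largo} − x_{Pike} = 0 ⇒ x_{Largo} = 133.5 − 0.5x_{Pike}.
Substituting the second reaction function into the first: x_{Pike} = 247/3 − (1/3)(133.5 − 0.5x_{Pike}), which gives (5/6)x_{Pike} = 227/6 ⇒ x_{Pike} = 45.4.
Then x_{Largo} = 133.5 − 0.5·45.4 = 110.8.

45.4, 110.8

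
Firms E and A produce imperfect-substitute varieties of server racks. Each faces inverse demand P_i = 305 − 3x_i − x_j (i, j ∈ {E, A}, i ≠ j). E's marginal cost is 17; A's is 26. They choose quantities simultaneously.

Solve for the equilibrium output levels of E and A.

Firm E's profit: π = x_E(305 − 3x_E − x_A) − 17x_E.
∂π/∂x_E = 288 − 6x_E − x_A = 0 ⇒ x_E = 48 − (1/6)x_A.
Similarly x_A = 46.5 − (1/6)x_E.
Plugging x_A into E's best response: x_E = 48 − (1/6)(46.5 − (1/6)x_E) ⇒ (35/36)x_E = 40.25, so x_E = 41.4.
Then x_A = 46.5 − (1/6)·41.4 = 39.6.

41.4, 39.6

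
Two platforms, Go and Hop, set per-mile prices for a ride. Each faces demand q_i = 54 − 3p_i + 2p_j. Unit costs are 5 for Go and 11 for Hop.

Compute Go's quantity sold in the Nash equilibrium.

40.125

Go's profit: π = (p_{Go} − 5)(54 − 3p_{Go} + 2p_{Hop}).
∂π/∂p_{Go} = 69 − 6p_{Go} + 2p_{Hop} = 0 ⇒ p_{Go} = 11.5 + (1/3)p_{Hop}.
Similarly p_{Hop} = 14.5 + (1/3)p_{Go}.
Solving the two reaction functions simultaneously: (1 − (1/3)(1/3))p_{Go} = 11.5 + (1/3)·14.5, so (8/9)p_{Go} = 49/3 and p_{Go} = 18.375.
Then p_{Hop} = 14.5 + (1/3)·18.375 = 20.625.
q_{Go} = 54 − 3·18.375 + 2·20.625 = 40.125.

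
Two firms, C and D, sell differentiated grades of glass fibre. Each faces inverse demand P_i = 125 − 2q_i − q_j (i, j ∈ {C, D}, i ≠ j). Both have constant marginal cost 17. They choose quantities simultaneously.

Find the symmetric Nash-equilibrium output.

21.6

Firm C's profit: π = q_C(125 − 2q_C − q_D) − 17q_C.
∂π/∂q_C = 108 − 4q_C − q_D = 0 ⇒ q_C = 27 − 0.25q_D.
By symmetry q_D = q_C; substituting into the reaction function, 1.25q_C = 27 and q_C = 21.6.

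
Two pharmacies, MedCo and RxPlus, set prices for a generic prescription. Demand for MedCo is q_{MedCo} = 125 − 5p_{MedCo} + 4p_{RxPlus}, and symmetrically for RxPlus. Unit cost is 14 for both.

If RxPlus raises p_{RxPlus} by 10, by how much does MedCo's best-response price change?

4

MedCo's profit: π = (p_{MedCo} − 14)(125 − 5p_{MedCo} + 4p_{RxPlus}).
∂π/∂p_{MedCo} = 195 − 10p_{MedCo} + 4p_{RxPlus} = 0 ⇒ p_{MedCo} = 19.5 + 0.4p_{RxPlus}.
The reaction-function slope is 0.4, so a 10-unit rise in p_{RxPlus} moves p_{MedCo} by 0.4 × 10 = 4. MedCo's best response rises — the actions are strategic complements.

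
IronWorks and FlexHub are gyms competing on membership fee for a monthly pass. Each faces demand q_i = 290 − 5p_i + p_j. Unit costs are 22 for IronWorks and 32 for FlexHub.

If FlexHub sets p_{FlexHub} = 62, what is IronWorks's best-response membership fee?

46.2

IronWorks's profit: π = (p_{IronWorks} − 22)(290 − 5p_{IronWorks} + p_{FlexHub}).
∂π/∂p_{IronWorks} = 400 − 10p_{IronWorks} + p_{FlexHub} = 0 ⇒ p_{IronWorks} = 40 + 0.1p_{FlexHub}.
At p_{FlexHub} = 62: p_{IronWorks} = 40 + 0.1·62 = 46.2.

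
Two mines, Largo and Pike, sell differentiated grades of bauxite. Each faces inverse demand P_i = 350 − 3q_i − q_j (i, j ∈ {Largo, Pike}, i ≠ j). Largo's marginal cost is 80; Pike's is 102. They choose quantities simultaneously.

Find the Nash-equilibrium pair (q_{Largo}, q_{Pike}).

39.2, 34.8

Mine Largo's profit: π = q_{Largo}(350 − 3q_{Largo} − q_{Pike}) − 80q_{Largo}.
∂π/∂q_{Largo} = 270 − 6q_{Largo} − q_{Pike} = 0 ⇒ q_{Largo} = 45 − (1/6)q_{Pike}.
Similarly q_{Pike} = 124/3 − (1/6)q_{Largo}.
Solving the two reaction functions simultaneously: (1 − (−1/6)(−1/6))q_{Largo} = 45 − (1/6)·(124/3), so (35/36)q_{Largo} = 343/9 and q_{Largo} = 39.2.
Then q_{Pike} = 124/3 − (1/6)·39.2 = 34.8.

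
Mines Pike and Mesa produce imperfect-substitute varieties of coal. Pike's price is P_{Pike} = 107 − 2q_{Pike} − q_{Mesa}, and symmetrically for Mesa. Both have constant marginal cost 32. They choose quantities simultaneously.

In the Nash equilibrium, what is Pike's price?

Mine Pike's profit: π = q_{Pike}(107 − 2q_{Pike} − q_{Mesa}) − 32q_{Pike}.
∂π/∂q_{Pike} = 75 − 4q_{Pike} − q_{Mesa} = 0 ⇒ q_{Pike} = 18.75 − 0.25q_{Mesa}.
Setting q_{Pike} = q_{Mesa} in the reaction function: q_{Pike} = 18.75 − 0.25q_{Pike}, so q_{Pike} = 18.75 / 1.25 = 15.
P_{Pike} = 107 − 2·15 − 15 = 62.

62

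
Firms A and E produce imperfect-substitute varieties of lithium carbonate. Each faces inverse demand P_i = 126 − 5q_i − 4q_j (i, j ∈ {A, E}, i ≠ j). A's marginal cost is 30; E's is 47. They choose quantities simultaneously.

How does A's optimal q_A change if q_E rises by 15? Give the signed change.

-6

Firm A's profit: π = q_A(126 − 5q_A − 4q_E) − 30q_A.
∂π/∂q_A = 96 − 10q_A − 4q_E = 0 ⇒ q_A = 9.6 − 0.4q_E.
The reaction-function slope is −0.4, so a 15-unit rise in q_E moves q_A by −0.4 × 15 = −6. A's best response falls — the actions are strategic substitutes.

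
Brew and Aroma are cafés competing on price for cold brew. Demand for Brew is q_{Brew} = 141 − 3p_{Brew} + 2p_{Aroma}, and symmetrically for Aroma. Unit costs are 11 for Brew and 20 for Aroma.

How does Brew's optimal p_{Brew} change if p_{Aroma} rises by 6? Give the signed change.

2

Brew's profit: π = (p_{Brew} − 11)(141 − 3p_{Brew} + 2p_{Aroma}).
∂π/∂p_{Brew} = 174 − 6p_{Brew} + 2p_{Aroma} = 0 ⇒ p_{Brew} = 29 + (1/3)p_{Aroma}.
The reaction-function slope is 1/3, so a 6-unit rise in p_{Aroma} moves p_{Brew} by 1/3 × 6 = 2. Brew's best response rises — the actions are strategic complements.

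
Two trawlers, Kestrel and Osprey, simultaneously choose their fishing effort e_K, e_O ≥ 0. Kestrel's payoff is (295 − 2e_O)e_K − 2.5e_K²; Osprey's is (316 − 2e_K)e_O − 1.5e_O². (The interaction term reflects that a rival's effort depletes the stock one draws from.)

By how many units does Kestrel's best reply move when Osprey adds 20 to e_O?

Expanding Kestrel's payoff: 295e_K − 2e_Oe_K − 2.5e_K².
∂π/∂e_K = 295 − 2e_O − 5e_K = 0, so e_K = 59 − 0.4e_O.
The reaction-function slope is −0.4, so a 20-unit rise in e_O moves e_K by −0.4 × 20 = −8. Kestrel's best response falls — the actions are strategic substitutes.

-8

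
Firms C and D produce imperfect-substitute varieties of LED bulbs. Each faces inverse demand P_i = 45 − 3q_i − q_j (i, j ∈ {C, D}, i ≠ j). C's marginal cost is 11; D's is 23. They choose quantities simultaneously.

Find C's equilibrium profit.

Firm C's profit: π = q_C(45 − 3q_C − q_D) − 11q_C.
∂π/∂q_C = 34 − 6q_C − q_D = 0 ⇒ q_C = 17/3 − (1/6)q_D.
Similarly q_D = 11/3 − (1/6)q_C.
Plugging q_D into C's best response: q_C = 17/3 − (1/6)(11/3 − (1/6)q_C) ⇒ (35/36)q_C = 91/18, so q_C = 5.2.
Then q_D = 11/3 − (1/6)·5.2 = 2.8.
P_C = 45 − 3·5.2 − 2.8 = 26.6.
Profit = (26.6 − 11)·5.2 = 81.12.

81.12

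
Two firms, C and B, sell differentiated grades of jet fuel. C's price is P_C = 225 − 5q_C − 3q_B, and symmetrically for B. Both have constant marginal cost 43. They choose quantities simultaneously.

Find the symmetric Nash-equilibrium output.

14

Firm C's profit: π = q_C(225 − 5q_C − 3q_B) − 43q_C.
∂π/∂q_C = 182 − 10q_C − 3q_B = 0 ⇒ q_C = 18.2 − 0.3q_B.
Setting q_C = q_B in the reaction function: q_C = 18.2 − 0.3q_C, so q_C = 18.2 / 1.3 = 14.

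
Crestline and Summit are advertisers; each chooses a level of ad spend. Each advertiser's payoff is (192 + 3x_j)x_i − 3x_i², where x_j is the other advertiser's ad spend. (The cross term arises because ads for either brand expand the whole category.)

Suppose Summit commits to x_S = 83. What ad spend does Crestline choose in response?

Crestline's payoff is (192 + 3x_S)x_C − 3x_C².
∂π/∂x_C = 192 + 3x_S − 6x_C = 0, so x_C = 32 + 0.5x_S.
At x_S = 83: x_C = 32 + 0.5·83 = 73.5.

73.5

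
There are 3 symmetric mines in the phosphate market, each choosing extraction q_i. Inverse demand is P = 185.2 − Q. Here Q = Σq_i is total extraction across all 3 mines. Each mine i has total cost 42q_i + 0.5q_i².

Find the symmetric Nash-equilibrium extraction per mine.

A representative mine's profit is π_i = q_i(185.2 − Q) − 42q_i − 0.5q_i², with Q = q_i + Σ_{j≠i} q_j.
First-order condition: 143.2 − 3q_i − Σ_{j≠i} q_j = 0.
Imposing symmetry (q_j = q for all j) turns Σ_{j≠i} q_j into 2q, so 143.2 = 5q and q = 28.64.

28.64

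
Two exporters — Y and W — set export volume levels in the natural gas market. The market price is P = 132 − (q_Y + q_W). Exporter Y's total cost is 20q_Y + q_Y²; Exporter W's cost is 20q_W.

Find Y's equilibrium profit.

Exporter Y's profit: π = q_Y(132 − (q_Y + q_W)) − 20q_Y − q_Y².
∂π/∂q_Y = 112 − 4q_Y − q_W = 0, so q_Y = 28 − 0.25q_W.
For W: ∂π/∂q_W = 112 − 2q_W − q_Y = 0 ⇒ q_W = 56 − 0.5q_Y.
Plugging q_W into Y's best response: q_Y = 28 − 0.25(56 − 0.5q_Y) ⇒ 0.875q_Y = 14, so q_Y = 16.
Then q_W = 56 − 0.5·16 = 48.
Price P = 132 − 64 = 68.
Y's profit: (68 − 20)·16 − (16)² = 512.

512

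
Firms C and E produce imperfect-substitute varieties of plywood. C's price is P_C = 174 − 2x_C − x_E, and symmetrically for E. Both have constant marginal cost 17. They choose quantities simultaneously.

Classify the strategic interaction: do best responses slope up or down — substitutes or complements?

strategic substitutes

Firm C's profit: π = x_C(174 − 2x_C − x_E) − 17x_C.
∂π/∂x_C = 157 − 4x_C − x_E = 0 ⇒ x_C = 39.25 − 0.25x_E.
The best-response slope dx_C/dx_E = −0.25 < 0: the reaction function is downward-sloping, so the choices are strategic substitutes.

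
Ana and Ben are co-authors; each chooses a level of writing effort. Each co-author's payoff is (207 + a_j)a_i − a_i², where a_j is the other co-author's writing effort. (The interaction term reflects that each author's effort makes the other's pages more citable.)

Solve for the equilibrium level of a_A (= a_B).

207

Ana's payoff is (207 + a_B)a_A − a_A².
∂π/∂a_A = 207 + a_B − 2a_A = 0, so a_A = 103.5 + 0.5a_B.
Setting a_A = a_B in the reaction function: a_A = 103.5 + 0.5a_A, so a_A = 103.5 / 0.5 = 207.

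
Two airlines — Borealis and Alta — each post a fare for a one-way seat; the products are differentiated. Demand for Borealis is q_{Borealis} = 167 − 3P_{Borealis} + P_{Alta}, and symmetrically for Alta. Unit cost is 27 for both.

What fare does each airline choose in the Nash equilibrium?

Borealis's profit: π = (P_{Borealis} − 27)(167 − 3P_{Borealis} + P_{Alta}).
∂π/∂P_{Borealis} = 248 − 6P_{Borealis} + P_{Alta} = 0 ⇒ P_{Borealis} = 124/3 + (1/6)P_{Alta}.
Setting P_{Borealis} = P_{Alta} in the reaction function: P_{Borealis} = 124/3 + (1/6)P_{Borealis}, so P_{Borealis} = (124/3) / (5/6) = 49.6.

49.6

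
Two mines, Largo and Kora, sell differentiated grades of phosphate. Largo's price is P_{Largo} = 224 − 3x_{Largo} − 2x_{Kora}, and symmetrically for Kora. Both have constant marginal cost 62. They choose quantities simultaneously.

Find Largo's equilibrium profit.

1230.1875

Mine Largo's profit: π = x_{Largo}(224 − 3x_{Largo} − 2x_{Kora}) − 62x_{Largo}.
∂π/∂x_{Largo} = 162 − 6x_{Largo} − 2x_{Kora} = 0 ⇒ x_{Largo} = 27 − (1/3)x_{Kora}.
By symmetry x_{Kora} = x_{Largo}; substituting into the reaction function, (4/3)x_{Largo} = 27 and x_{Largo} = 20.25.
P_{Largo} = 224 − 3·20.25 − 2·20.25 = 122.75.
Profit = (122.75 − 62)·20.25 = 1230.1875.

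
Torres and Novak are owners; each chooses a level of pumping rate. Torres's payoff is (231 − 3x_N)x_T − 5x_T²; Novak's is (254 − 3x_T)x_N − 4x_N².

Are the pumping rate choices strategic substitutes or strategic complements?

strategic substitutes

Expanding Torres's payoff: 231x_T − 3x_Nx_T − 5x_T².
∂π/∂x_T = 231 − 3x_N − 10x_T = 0, so x_T = 23.1 − 0.3x_N.
The best-response slope dx_T/dx_N = −0.3 < 0: the reaction function is downward-sloping, so the choices are strategic substitutes.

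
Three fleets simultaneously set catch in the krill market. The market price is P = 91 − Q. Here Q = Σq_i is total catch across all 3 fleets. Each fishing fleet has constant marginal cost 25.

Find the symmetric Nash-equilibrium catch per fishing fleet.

16.5

A representative fishing fleet's profit is π_i = q_i(91 − Q) − 25q_i, with Q = q_i + Σ_{j≠i} q_j.
First-order condition: 66 − 2q_i − Σ_{j≠i} q_j = 0.
Imposing symmetry (q_j = q for all j) turns Σ_{j≠i} q_j into 2q, so 66 = 4q and q = 16.5.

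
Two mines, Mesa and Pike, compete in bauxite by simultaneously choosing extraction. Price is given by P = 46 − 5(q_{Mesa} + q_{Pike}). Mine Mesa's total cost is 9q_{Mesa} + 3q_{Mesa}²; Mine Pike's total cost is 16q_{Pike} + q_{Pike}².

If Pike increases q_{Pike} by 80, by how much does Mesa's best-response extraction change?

Mine Mesa's profit: π = q_{Mesa}(46 − 5(q_{Mesa} + q_{Pike})) − 9q_{Mesa} − 3q_{Mesa}².
∂π/∂q_{Mesa} = 37 − 16q_{Mesa} − 5q_{Pike} = 0, so q_{Mesa} = 2.3125 − 0.3125q_{Pike}.
The reaction-function slope is −0.3125, so an 80-unit rise in q_{Pike} moves q_{Mesa} by −0.3125 × 80 = −25. Mesa's best response falls — the actions are strategic substitutes.

-25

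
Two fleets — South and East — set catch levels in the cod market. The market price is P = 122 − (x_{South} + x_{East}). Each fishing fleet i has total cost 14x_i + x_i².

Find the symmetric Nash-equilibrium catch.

21.6

Fishing fleet South's profit: π = x_{South}(122 − (x_{South} + x_{East})) − 14x_{South} − x_{South}².
∂π/∂x_{South} = 108 − 4x_{South} − x_{East} = 0, so x_{South} = 27 − 0.25x_{East}.
Setting x_{South} = x_{East} in the reaction function: x_{South} = 27 − 0.25x_{South}, so x_{South} = 27 / 1.25 = 21.6.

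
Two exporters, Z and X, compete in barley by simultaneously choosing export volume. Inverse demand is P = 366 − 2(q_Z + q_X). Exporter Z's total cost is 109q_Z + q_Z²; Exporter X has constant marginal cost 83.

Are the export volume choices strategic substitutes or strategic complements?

Exporter Z's profit: π = q_Z(366 − 2(q_Z + q_X)) − 109q_Z − q_Z².
∂π/∂q_Z = 257 − 6q_Z − 2q_X = 0, so q_Z = 257/6 − (1/3)q_X.
The best-response slope dq_Z/dq_X = −1/3 < 0: the reaction function is downward-sloping, so the choices are strategic substitutes.

strategic substitutes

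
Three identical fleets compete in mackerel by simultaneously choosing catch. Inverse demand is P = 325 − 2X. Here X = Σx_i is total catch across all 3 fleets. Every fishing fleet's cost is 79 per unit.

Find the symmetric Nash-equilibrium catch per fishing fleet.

30.75

A representative fishing fleet's profit is π_i = x_i(325 − 2X) − 79x_i, with X = x_i + Σ_{j≠i} x_j.
First-order condition: 246 − 4x_i − 2Σ_{j≠i} x_j = 0.
Imposing symmetry (x_j = x for all j) turns Σ_{j≠i} x_j into 2x, so 246 = 8x and x = 30.75.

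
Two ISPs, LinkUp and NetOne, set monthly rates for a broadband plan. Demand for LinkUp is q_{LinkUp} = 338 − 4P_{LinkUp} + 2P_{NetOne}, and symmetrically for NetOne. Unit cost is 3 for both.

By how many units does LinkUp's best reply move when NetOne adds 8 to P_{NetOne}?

2

LinkUp's profit: π = (P_{LinkUp} − 3)(338 − 4P_{LinkUp} + 2P_{NetOne}).
∂π/∂P_{LinkUp} = 350 − 8P_{LinkUp} + 2P_{NetOne} = 0 ⇒ P_{LinkUp} = 43.75 + 0.25P_{NetOne}.
The reaction-function slope is 0.25, so an 8-unit rise in P_{NetOne} moves P_{LinkUp} by 0.25 × 8 = 2. LinkUp's best response rises — the actions are strategic complements.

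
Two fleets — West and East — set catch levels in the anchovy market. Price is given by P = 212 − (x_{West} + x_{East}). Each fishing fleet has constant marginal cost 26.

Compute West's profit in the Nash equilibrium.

3844

Fishing fleet West's profit: π = x_{West}(212 − (x_{West} + x_{East})) − 26x_{West}.
∂π/∂x_{West} = 186 − 2x_{West} − x_{East} = 0, so x_{West} = 93 − 0.5x_{East}.
The game is symmetric, so in equilibrium x_{East} = x_{West}: the reaction function gives 1.5x_{West} = 93, hence x_{West} = 62.
Price P = 212 − 124 = 88.
West's profit: (88 − 26)·62 = 3844.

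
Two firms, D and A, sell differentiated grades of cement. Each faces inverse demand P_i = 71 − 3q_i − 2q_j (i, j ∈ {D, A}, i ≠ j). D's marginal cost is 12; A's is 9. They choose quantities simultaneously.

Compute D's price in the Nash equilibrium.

33.5625

Firm D's profit: π = q_D(71 − 3q_D − 2q_A) − 12q_D.
∂π/∂q_D = 59 − 6q_D − 2q_A = 0 ⇒ q_D = 59/6 − (1/3)q_A.
Similarly q_A = 31/3 − (1/3)q_D.
Solving the two reaction functions simultaneously: (1 − (−1/3)(−1/3))q_D = 59/6 − (1/3)·(31/3), so (8/9)q_D = 115/18 and q_D = 7.1875.
Then q_A = 31/3 − (1/3)·7.1875 = 7.9375.
P_D = 71 − 3·7.1875 − 2·7.9375 = 33.5625.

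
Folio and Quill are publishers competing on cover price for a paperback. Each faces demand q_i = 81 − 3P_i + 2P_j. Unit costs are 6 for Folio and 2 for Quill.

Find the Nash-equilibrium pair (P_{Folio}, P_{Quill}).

Folio's profit: π = (P_{Folio} − 6)(81 − 3P_{Folio} + 2P_{Quill}).
∂π/∂P_{Folio} = 99 − 6P_{Folio} + 2P_{Quill} = 0 ⇒ P_{Folio} = 16.5 + (1/3)P_{Quill}.
Similarly P_{Quill} = 14.5 + (1/3)P_{Folio}.
Solving the two reaction functions simultaneously: (1 − (1/3)(1/3))P_{Folio} = 16.5 + (1/3)·14.5, so (8/9)P_{Folio} = 64/3 and P_{Folio} = 24.
Then P_{Quill} = 14.5 + (1/3)·24 = 22.5.

24, 22.5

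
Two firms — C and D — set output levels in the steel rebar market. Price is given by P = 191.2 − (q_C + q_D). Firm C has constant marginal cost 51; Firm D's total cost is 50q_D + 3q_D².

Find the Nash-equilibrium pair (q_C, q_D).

Firm C's profit: π = q_C(191.2 − (q_C + q_D)) − 51q_C.
∂π/∂q_C = 140.2 − 2q_C − q_D = 0, so q_C = 70.1 − 0.5q_D.
For D: ∂π/∂q_D = 141.2 − 8q_D − q_C = 0 ⇒ q_D = 17.65 − 0.125q_C.
Substituting the second reaction function into the first: q_C = 70.1 − 0.5(17.65 − 0.125q_C), which gives 0.9375q_C = 61.275 ⇒ q_C = 65.36.
Then q_D = 17.65 − 0.125·65.36 = 9.48.

65.36, 9.48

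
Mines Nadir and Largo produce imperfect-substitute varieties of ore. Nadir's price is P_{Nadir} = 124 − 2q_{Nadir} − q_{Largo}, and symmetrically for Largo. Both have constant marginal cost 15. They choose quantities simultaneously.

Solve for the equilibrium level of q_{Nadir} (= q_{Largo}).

21.8

Mine Nadir's profit: π = q_{Nadir}(124 − 2q_{Nadir} − q_{Largo}) − 15q_{Nadir}.
∂π/∂q_{Nadir} = 109 − 4q_{Nadir} − q_{Largo} = 0 ⇒ q_{Nadir} = 27.25 − 0.25q_{Largo}.
By symmetry q_{Largo} = q_{Nadir}; substituting into the reaction function, 1.25q_{Nadir} = 27.25 and q_{Nadir} = 21.8.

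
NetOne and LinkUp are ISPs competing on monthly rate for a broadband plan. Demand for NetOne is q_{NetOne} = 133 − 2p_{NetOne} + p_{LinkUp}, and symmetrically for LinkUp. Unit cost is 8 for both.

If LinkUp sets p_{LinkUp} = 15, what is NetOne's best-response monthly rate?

NetOne's profit: π = (p_{NetOne} − 8)(133 − 2p_{NetOne} + p_{LinkUp}).
∂π/∂p_{NetOne} = 149 − 4p_{NetOne} + p_{LinkUp} = 0 ⇒ p_{NetOne} = 37.25 + 0.25p_{LinkUp}.
At p_{LinkUp} = 15: p_{NetOne} = 37.25 + 0.25·15 = 41.

41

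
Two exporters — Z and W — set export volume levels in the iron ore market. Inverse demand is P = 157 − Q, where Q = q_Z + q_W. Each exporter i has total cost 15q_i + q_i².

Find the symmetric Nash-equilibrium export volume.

Exporter Z's profit: π = q_Z(157 − (q_Z + q_W)) − 15q_Z − q_Z².
∂π/∂q_Z = 142 − 4q_Z − q_W = 0, so q_Z = 35.5 − 0.25q_W.
Setting q_Z = q_W in the reaction function: q_Z = 35.5 − 0.25q_Z, so q_Z = 35.5 / 1.25 = 28.4.

28.4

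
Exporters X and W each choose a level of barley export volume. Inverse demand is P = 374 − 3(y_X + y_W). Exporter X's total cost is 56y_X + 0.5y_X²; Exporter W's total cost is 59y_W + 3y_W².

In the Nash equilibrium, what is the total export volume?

Exporter X's profit: π = y_X(374 − 3(y_X + y_W)) − 56y_X − 0.5y_X².
∂π/∂y_X = 318 − 7y_X − 3y_W = 0, so y_X = 318/7 − (3/7)y_W.
For W: ∂π/∂y_W = 315 − 12y_W − 3y_X = 0 ⇒ y_W = 26.25 − 0.25y_X.
Substituting the second reaction function into the first: y_X = 318/7 − (3/7)(26.25 − 0.25y_X), which gives (25/28)y_X = 957/28 ⇒ y_X = 38.28.
Then y_W = 26.25 − 0.25·38.28 = 16.68.
Total export volume: 38.28 + 16.68 = 54.96.

54.96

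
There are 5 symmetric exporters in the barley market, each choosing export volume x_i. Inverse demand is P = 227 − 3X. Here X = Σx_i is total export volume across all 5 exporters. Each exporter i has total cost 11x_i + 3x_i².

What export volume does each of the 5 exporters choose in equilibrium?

A representative exporter's profit is π_i = x_i(227 − 3X) − 11x_i − 3x_i², with X = x_i + Σ_{j≠i} x_j.
First-order condition: 216 − 12x_i − 3Σ_{j≠i} x_j = 0.
In a symmetric equilibrium every exporter chooses the same x, so Σ_{j≠i} x_j = 4x. The condition becomes 216 − 24x = 0, giving x = 216/24 = 9.

9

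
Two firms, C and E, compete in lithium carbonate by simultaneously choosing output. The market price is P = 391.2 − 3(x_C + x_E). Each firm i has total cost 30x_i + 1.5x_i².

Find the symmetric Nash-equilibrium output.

Firm C's profit: π = x_C(391.2 − 3(x_C + x_E)) − 30x_C − 1.5x_C².
∂π/∂x_C = 361.2 − 9x_C − 3x_E = 0, so x_C = 602/15 − (1/3)x_E.
Setting x_C = x_E in the reaction function: x_C = 602/15 − (1/3)x_C, so x_C = (602/15) / (4/3) = 30.1.

30.1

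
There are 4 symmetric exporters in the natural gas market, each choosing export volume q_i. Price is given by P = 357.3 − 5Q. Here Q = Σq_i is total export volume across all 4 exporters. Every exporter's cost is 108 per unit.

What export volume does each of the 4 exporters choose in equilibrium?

A representative exporter's profit is π_i = q_i(357.3 − 5Q) − 108q_i, with Q = q_i + Σ_{j≠i} q_j.
First-order condition: 249.3 − 10q_i − 5Σ_{j≠i} q_j = 0.
In a symmetric equilibrium every exporter chooses the same q, so Σ_{j≠i} q_j = 3q. The condition becomes 249.3 − 25q = 0, giving q = 249.3/25 = 9.972.

9.972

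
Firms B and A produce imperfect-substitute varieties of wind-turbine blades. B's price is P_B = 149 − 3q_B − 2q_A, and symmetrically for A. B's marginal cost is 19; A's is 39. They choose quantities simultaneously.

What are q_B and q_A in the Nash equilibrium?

Firm B's profit: π = q_B(149 − 3q_B − 2q_A) − 19q_B.
∂π/∂q_B = 130 − 6q_B − 2q_A = 0 ⇒ q_B = 65/3 − (1/3)q_A.
Similarly q_A = 55/3 − (1/3)q_B.
Plugging q_A into B's best response: q_B = 65/3 − (1/3)(55/3 − (1/3)q_B) ⇒ (8/9)q_B = 140/9, so q_B = 17.5.
Then q_A = 55/3 − (1/3)·17.5 = 12.5.

17.5, 12.5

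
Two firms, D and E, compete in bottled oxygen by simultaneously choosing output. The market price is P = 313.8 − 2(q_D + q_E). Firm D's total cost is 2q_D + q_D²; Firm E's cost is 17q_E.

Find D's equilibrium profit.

Firm D's profit: π = q_D(313.8 − 2(q_D + q_E)) − 2q_D − q_D².
∂π/∂q_D = 311.8 − 6q_D − 2q_E = 0, so q_D = 1559/30 − (1/3)q_E.
For E: ∂π/∂q_E = 296.8 − 4q_E − 2q_D = 0 ⇒ q_E = 74.2 − 0.5q_D.
Plugging q_E into D's best response: q_D = 1559/30 − (1/3)(74.2 − 0.5q_D) ⇒ (5/6)q_D = 817/30, so q_D = 32.68.
Then q_E = 74.2 − 0.5·32.68 = 57.86.
Price P = 313.8 − 2·90.54 = 132.72.
D's profit: (132.72 − 2)·32.68 − (32.68)² = 3203.9472.

3203.9472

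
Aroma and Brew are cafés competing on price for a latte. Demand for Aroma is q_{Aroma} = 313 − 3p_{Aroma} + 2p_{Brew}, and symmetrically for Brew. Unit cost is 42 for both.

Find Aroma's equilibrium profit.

Aroma's profit: π = (p_{Aroma} − 42)(313 − 3p_{Aroma} + 2p_{Brew}).
∂π/∂p_{Aroma} = 439 − 6p_{Aroma} + 2p_{Brew} = 0 ⇒ p_{Aroma} = 439/6 + (1/3)p_{Brew}.
By symmetry p_{Brew} = p_{Aroma}; substituting into the reaction function, (2/3)p_{Aroma} = 439/6 and p_{Aroma} = 109.75.
q_{Aroma} = 313 − 3·109.75 + 2·109.75 = 203.25.
Profit = (109.75 − 42)·203.25 = 13770.1875.

13770.1875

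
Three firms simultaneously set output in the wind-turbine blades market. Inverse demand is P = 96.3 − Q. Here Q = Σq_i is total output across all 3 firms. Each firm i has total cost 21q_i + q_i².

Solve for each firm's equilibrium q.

A representative firm's profit is π_i = q_i(96.3 − Q) − 21q_i − q_i², with Q = q_i + Σ_{j≠i} q_j.
First-order condition: 75.3 − 4q_i − Σ_{j≠i} q_j = 0.
In a symmetric equilibrium every firm chooses the same q, so Σ_{j≠i} q_j = 2q. The condition becomes 75.3 − 6q = 0, giving q = 75.3/6 = 12.55.

12.55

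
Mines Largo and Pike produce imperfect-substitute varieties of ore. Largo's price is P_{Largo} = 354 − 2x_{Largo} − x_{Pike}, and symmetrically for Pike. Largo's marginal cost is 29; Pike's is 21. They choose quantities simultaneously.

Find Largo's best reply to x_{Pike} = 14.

Mine Largo's profit: π = x_{Largo}(354 − 2x_{Largo} − x_{Pike}) − 29x_{Largo}.
∂π/∂x_{Largo} = 325 − 4x_{Largo} − x_{Pike} = 0 ⇒ x_{Largo} = 81.25 − 0.25x_{Pike}.
At x_{Pike} = 14: x_{Largo} = 81.25 − 0.25·14 = 77.75.

77.75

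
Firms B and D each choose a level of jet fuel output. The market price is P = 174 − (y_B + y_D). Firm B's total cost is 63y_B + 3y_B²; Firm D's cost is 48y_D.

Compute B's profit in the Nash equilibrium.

Firm B's profit: π = y_B(174 − (y_B + y_D)) − 63y_B − 3y_B².
∂π/∂y_B = 111 − 8y_B − y_D = 0, so y_B = 13.875 − 0.125y_D.
For D: ∂π/∂y_D = 126 − 2y_D − y_B = 0 ⇒ y_D = 63 − 0.5y_B.
Substituting the second reaction function into the first: y_B = 13.875 − 0.125(63 − 0.5y_B), which gives 0.9375y_B = 6 ⇒ y_B = 6.4.
Then y_D = 63 − 0.5·6.4 = 59.8.
Price P = 174 − 66.2 = 107.8.
B's profit: (107.8 − 63)·6.4 − 3(6.4)² = 163.84.

163.84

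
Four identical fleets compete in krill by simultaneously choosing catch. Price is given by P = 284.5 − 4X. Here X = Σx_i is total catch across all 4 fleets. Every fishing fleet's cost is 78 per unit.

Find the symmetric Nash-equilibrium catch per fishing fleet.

A representative fishing fleet's profit is π_i = x_i(284.5 − 4X) − 78x_i, with X = x_i + Σ_{j≠i} x_j.
First-order condition: 206.5 − 8x_i − 4Σ_{j≠i} x_j = 0.
Imposing symmetry (x_j = x for all j) turns Σ_{j≠i} x_j into 3x, so 206.5 = 20x and x = 10.325.

10.325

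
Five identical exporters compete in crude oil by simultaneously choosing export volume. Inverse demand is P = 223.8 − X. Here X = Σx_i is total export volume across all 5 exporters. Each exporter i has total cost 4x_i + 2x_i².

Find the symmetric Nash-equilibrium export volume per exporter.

21.98

A representative exporter's profit is π_i = x_i(223.8 − X) − 4x_i − 2x_i², with X = x_i + Σ_{j≠i} x_j.
First-order condition: 219.8 − 6x_i − Σ_{j≠i} x_j = 0.
In a symmetric equilibrium every exporter chooses the same x, so Σ_{j≠i} x_j = 4x. The condition becomes 219.8 − 10x = 0, giving x = 219.8/10 = 21.98.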